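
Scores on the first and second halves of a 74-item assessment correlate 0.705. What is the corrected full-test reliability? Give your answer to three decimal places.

The full test is twice the length of either half (n = 2).
r_full = 2(0.705) / (1 + 0.705)
       = 1.4100 / 1.7050 = 0.8270

0.827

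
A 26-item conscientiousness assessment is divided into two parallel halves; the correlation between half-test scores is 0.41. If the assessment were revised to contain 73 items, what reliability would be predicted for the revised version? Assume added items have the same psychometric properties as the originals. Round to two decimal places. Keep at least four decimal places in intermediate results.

0.80

First correct the split-half correlation to full-test reliability: r_full = 2 × 0.41 / (1 + 0.41) ≈ 0.5816
Then adjust to 73 items: n = 73/26 = 2.8077
r_new = n·r_full / (1 + (n − 1)·r_full) = 1.6330 / 2.0514 ≈ 0.7960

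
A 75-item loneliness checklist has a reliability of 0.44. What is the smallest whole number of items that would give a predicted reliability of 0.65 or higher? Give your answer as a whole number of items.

178

n = 0.65(1 − 0.44) / [0.44(1 − 0.65)]
n = 0.3640 / 0.1540 ≈ 2.3636
Items needed = n × 75 = 2.3636 × 75 ≈ 177.27 → round up to 178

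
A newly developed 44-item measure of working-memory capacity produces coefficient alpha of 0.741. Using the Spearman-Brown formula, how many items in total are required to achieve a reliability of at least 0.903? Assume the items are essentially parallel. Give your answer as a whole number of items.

Invert Spearman-Brown to solve for n:
n = r*(1 − r) / [ r (1 − r*) ]
n = 0.903(1 − 0.741) / [0.741(1 − 0.903)]
  = 0.233877 / 0.071877 = 3.2539
Items needed = n × 44 = 3.2539 × 44 ≈ 143.17 → round up to 144

144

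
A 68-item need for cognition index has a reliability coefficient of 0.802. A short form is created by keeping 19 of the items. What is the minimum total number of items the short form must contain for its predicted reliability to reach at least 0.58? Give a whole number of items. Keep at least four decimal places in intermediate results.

First, r for the 19-item form: n = 19/68 = 0.2794, so r_19 = 0.2794·0.802/(1 + (0.2794 − 1)·0.802) = 0.5309
Length factor from the short form to reach 0.58: n' = 0.58(1 − 0.5309) / [0.5309(1 − 0.58)] ≈ 1.2202
Total items = 1.2202 × 19 = 23.18, rounded up to 24.

24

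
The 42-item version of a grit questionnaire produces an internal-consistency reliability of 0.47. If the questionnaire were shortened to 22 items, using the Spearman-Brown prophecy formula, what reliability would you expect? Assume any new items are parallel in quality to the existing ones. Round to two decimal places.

0.32

n = 22/42 = 0.5238
By Spearman-Brown, r_new = n r / (1 + (n − 1) r).
r_new = (0.5238 × 0.47) / (1 + (0.5238 − 1) × 0.47)
r_new = 0.2462 / 0.7762 ≈ 0.3172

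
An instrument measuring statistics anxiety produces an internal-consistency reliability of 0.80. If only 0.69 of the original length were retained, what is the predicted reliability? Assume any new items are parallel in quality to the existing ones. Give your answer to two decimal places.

0.73

By Spearman-Brown, r_new = n r / (1 + (n − 1) r).
r_new = 0.69·0.80 / [1 + (0.69 − 1)·0.80]
r_new = 0.5520 / 0.7520 ≈ 0.7340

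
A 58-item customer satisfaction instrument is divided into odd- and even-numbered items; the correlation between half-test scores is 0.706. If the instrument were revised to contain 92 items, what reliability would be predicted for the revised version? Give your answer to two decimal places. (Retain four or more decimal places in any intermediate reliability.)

First correct the split-half correlation to full-test reliability: r_full = 2 × 0.706 / (1 + 0.706) ≈ 0.8277
Length factor from 58 to 92 items: n = 92/58 = 1.5862
r_new = n·r_full / (1 + (n − 1)·r_full) = 1.3129 / 1.4852 ≈ 0.8840

0.88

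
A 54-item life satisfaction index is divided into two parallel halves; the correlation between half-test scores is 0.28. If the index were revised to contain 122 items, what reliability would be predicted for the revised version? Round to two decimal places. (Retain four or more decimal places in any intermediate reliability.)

First correct the split-half correlation to full-test reliability: r_full = 2 × 0.28 / (1 + 0.28) ≈ 0.4375
Length factor from 54 to 122 items: n = 122/54 = 2.2593
r_new = n·r_full / (1 + (n − 1)·r_full) = 0.9884 / 1.5509 ≈ 0.6373

0.64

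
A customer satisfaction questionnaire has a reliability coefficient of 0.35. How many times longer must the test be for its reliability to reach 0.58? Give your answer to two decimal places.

2.56

Rearranging the Spearman-Brown formula for n,
n = r*(1 − r) / [ r (1 − r*) ]
n = [0.58 × 0.65] / [0.35 × 0.42]
n = 0.3770 / 0.1470 ≈ 2.5646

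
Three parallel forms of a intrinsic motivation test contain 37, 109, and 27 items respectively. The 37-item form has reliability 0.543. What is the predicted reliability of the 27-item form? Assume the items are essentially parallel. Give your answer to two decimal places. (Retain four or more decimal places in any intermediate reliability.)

The 109-item form is not needed; work directly from the 37-item form with n = 27/37 = 0.7297.
r_{27} = n·r / (1 + (n − 1)·r) = 0.3962 / 0.8532 ≈ 0.4644

0.46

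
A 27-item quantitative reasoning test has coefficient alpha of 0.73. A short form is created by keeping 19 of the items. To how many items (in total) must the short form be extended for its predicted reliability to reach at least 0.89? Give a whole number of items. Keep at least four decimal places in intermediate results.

81

Short-form reliability: n = 19/27 = 0.7037; r_19 = n·r/(1+(n−1)r) ≈ 0.6555
Length factor from the short form to reach 0.89: n' = 0.89(1 − 0.6555) / [0.6555(1 − 0.89)] ≈ 4.2522
Items = 4.2522 × 19 ≈ 80.79 → 81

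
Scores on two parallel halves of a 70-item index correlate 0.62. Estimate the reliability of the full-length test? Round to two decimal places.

0.77

Apply the Spearman-Brown correction with n = 2:
r_full = 2r_hh / (1 + r_hh) = 2 × 0.62 / (1 + 0.62)
r_full = 1.2400 / 1.6200 ≈ 0.7654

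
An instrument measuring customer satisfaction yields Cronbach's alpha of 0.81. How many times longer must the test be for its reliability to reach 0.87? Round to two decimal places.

Invert Spearman-Brown to solve for n:
n = r_target (1 − r_old) / [ r_old (1 − r_target) ]
n = 0.87(1 − 0.81) / [0.81(1 − 0.87)]
n = 0.1653 / 0.1053 ≈ 1.5698

1.57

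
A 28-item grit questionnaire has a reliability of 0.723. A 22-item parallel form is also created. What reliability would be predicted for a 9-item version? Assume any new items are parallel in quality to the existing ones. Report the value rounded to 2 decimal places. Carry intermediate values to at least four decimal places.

Only the ratio of lengths matters: n = 9/28 = 0.3214
r_{9} = n·r / (1 + (n − 1)·r) = 0.2324 / 0.5094 ≈ 0.4562

0.46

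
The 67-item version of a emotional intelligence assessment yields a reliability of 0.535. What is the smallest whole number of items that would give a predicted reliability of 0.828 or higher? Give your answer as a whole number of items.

281

Spearman-Brown solved for the length factor n:
n = r_target (1 − r_old) / [ r_old (1 − r_target) ]
n = 0.828(1 − 0.535) / [0.535(1 − 0.828)]
  = 0.385020 / 0.092020 = 4.1841
4.1841 × 67 = 280.33 → 281 items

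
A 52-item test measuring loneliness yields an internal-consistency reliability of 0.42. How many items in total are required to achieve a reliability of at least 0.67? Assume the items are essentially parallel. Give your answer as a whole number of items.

146

Rearranging the Spearman-Brown formula for n,
n = r*(1 − r) / [ r (1 − r*) ]
n = 0.67 × (1 − 0.42) / [ 0.42 × (1 − 0.67) ]
n = 0.3886 / 0.1386 ≈ 2.8038
Items needed = n × 52 = 2.8038 × 52 ≈ 145.80 → round up to 146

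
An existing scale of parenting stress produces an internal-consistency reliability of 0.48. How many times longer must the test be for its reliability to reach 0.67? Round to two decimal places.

2.20

n = [0.67 × 0.52] / [0.48 × 0.33]
n = 0.3484 / 0.1584 ≈ 2.1995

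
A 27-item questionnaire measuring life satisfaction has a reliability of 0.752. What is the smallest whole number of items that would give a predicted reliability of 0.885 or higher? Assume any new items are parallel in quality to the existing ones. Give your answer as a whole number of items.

69

n = [0.885 × 0.248] / [0.752 × 0.115]
n = 0.219480 / 0.086480 ≈ 2.5379
So the test needs 2.5379 × 27 ≈ 68.52 items; rounding up, 69.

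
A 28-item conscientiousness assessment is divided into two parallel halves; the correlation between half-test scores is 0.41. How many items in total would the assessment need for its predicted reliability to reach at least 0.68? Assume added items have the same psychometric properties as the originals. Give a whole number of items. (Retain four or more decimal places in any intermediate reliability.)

43

Corrected full-test reliability: r_full = 2 × 0.41 / (1 + 0.41) ≈ 0.5816
Solve Spearman-Brown for n: n = 0.68(1 − 0.5816) / [0.5816(1 − 0.68)] = 1.5287
Required items = 1.5287 × 28 = 42.80, so 43 items.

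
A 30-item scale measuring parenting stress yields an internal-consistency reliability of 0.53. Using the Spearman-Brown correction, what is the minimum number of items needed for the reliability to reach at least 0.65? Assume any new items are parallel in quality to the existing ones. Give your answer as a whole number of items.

50

Rearranging the Spearman-Brown formula for n,
n = r*(1 − r) / [ r (1 − r*) ]
n = 0.65 × (1 − 0.53) / [ 0.53 × (1 − 0.65) ]
n = 0.3055 / 0.1855 ≈ 1.6469
Items needed = n × 30 = 1.6469 × 30 ≈ 49.41 → round up to 50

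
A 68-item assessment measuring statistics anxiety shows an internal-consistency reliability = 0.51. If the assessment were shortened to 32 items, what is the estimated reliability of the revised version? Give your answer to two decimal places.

0.33

n = 32/68 = 0.4706
Spearman-Brown: r_new = n·r / (1 + (n − 1)·r)
r_new = (0.4706 × 0.51) / (1 + (0.4706 − 1) × 0.51)
     = 0.2400 / 0.7300 = 0.3288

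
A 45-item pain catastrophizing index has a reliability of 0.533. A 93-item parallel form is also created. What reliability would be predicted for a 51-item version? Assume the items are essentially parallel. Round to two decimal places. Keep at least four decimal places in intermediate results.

0.56

The 93-item form is not needed; work directly from the 45-item form with n = 51/45 = 1.1333.
r_{51} = n·r / (1 + (n − 1)·r) = 0.6040 / 1.0710 ≈ 0.5640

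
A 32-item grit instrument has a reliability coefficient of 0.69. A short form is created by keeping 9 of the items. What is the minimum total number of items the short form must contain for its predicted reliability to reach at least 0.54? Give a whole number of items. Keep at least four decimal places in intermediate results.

Short-form reliability: n = 9/32 = 0.2812; r_9 = n·r/(1+(n−1)r) ≈ 0.3850
Then solve for n' with r_old = 0.3850, r_target = 0.54: n' = 0.54(1 − 0.3850)/[0.3850(1 − 0.54)] = 1.8752
Total items = 1.8752 × 9 = 16.88, rounded up to 17.

17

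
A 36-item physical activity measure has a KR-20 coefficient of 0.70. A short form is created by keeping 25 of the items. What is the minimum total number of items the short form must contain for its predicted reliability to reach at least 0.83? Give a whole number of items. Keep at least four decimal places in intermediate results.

Short-form reliability: n = 25/36 = 0.6944; r_25 = n·r/(1+(n−1)r) ≈ 0.6184
Length factor from the short form to reach 0.83: n' = 0.83(1 − 0.6184) / [0.6184(1 − 0.83)] ≈ 3.0128
Items = 3.0128 × 25 ≈ 75.32 → 76

76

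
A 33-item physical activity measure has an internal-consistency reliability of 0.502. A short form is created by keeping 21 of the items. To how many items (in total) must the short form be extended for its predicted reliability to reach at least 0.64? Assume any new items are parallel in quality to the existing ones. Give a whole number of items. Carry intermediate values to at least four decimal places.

59

First, r for the 21-item form: n = 21/33 = 0.6364, so r_21 = 0.6364·0.502/(1 + (0.6364 − 1)·0.502) = 0.3908
Then solve for n' with r_old = 0.3908, r_target = 0.64: n' = 0.64(1 − 0.3908)/[0.3908(1 − 0.64)] = 2.7713
Total items = 2.7713 × 21 = 58.20, rounded up to 59.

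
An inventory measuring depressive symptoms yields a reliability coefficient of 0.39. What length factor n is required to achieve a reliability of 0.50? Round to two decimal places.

1.56

Invert Spearman-Brown to solve for n:
n = r_target (1 − r_old) / [ r_old (1 − r_target) ]
n = 0.50 × (1 − 0.39) / [ 0.39 × (1 − 0.50) ]
n = 0.3050 / 0.1950 ≈ 1.5641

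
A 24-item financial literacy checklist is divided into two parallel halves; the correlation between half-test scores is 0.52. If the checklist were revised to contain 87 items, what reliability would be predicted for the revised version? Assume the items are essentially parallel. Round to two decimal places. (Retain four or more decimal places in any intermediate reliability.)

0.89

Full-test reliability from the split-half r: r_full = 2(0.52)/(1 + 0.52) = 0.6842
Then adjust to 87 items: n = 87/24 = 3.6250
r_new = n·r_full / (1 + (n − 1)·r_full) = 2.4802 / 2.7960 ≈ 0.8871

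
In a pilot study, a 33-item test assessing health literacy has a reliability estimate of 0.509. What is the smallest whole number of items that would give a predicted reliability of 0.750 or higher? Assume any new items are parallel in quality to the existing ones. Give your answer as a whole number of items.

96

Spearman-Brown solved for the length factor n:
n = r*(1 − r) / [ r (1 − r*) ]
n = 0.750(1 − 0.509) / [0.509(1 − 0.750)]
  = 0.368250 / 0.127250 = 2.8939
2.8939 × 33 = 95.50 → 96 items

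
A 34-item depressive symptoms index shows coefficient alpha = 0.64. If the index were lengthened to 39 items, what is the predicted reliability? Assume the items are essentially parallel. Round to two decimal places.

n = 39/34 = 1.1471
Apply the Spearman-Brown prophecy formula, r' = nr / [1 + (n − 1)r]:
r_new = (1.1471 × 0.64) / (1 + (1.1471 − 1) × 0.64)
     = 0.7341 / 1.0941 = 0.6710

0.67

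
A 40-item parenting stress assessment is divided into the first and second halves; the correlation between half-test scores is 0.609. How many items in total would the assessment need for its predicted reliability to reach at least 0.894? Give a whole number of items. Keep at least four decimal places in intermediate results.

r_full = 2(0.609)/(1 + 0.609) = 0.7570
n = r_tgt(1 − r_full) / [r_full(1 − r_tgt)] = 0.894 × 0.2430 / (0.7570 × 0.106) ≈ 2.7073
Required items = 2.7073 × 40 = 108.29, so 109 items.

109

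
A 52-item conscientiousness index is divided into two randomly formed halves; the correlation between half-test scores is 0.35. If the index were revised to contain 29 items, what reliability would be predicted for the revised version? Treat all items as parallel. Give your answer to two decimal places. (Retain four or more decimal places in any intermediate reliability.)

0.38

Spearman-Brown correction (n = 2): r_full = 2·0.35/(1 + 0.35) = 0.5185
Then adjust to 29 items: n = 29/52 = 0.5577
r_new = n·r_full / (1 + (n − 1)·r_full) = 0.2892 / 0.7707 ≈ 0.3752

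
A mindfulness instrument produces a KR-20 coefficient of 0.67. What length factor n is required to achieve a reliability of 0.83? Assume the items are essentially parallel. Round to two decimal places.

n = [0.83 × 0.33] / [0.67 × 0.17]
  = 0.2739 / 0.1139 = 2.4047

2.40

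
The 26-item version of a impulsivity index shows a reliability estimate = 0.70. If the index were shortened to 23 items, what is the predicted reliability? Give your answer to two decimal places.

0.67

The new length is 23/26 = 0.8846 times the old.
By Spearman-Brown, r_new = n r / (1 + (n − 1) r).
r_new = (0.8846 × 0.70) / (1 + (0.8846 − 1) × 0.70)
r_new = 0.6192 / 0.9192 ≈ 0.6736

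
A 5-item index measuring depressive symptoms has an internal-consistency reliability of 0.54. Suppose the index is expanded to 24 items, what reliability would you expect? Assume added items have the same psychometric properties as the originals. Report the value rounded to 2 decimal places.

0.85

Length ratio n = 24/5 = 4.8
By Spearman-Brown, r_new = n r / (1 + (n − 1) r).
r_new = (4.8 × 0.54) / (1 + (4.8 − 1) × 0.54)
r_new = 2.5920 / 3.0520 ≈ 0.8493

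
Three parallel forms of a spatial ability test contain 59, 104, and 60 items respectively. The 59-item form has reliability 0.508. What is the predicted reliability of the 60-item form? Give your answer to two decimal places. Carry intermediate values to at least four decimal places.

0.51

The 104-item form is not needed; work directly from the 59-item form with n = 60/59 = 1.0169.
r_{60} = n·r / (1 + (n − 1)·r) = 0.5166 / 1.0086 ≈ 0.5122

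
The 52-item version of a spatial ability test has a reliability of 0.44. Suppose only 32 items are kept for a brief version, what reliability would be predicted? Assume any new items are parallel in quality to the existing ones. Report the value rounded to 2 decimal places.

0.33

n = 32/52 = 0.6154
r_new = (0.6154 × 0.44) / (1 + (0.6154 − 1) × 0.44)
r_new = 0.2708 / 0.8308 ≈ 0.3260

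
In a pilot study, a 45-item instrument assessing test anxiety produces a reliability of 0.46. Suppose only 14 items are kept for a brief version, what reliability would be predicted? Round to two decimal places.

0.21

n = 14/45 = 0.3111
Spearman-Brown: r_new = n·r / (1 + (n − 1)·r)
r_new = (0.3111 × 0.46) / (1 + (0.3111 − 1) × 0.46)
     = 0.1431 / 0.6831 = 0.2095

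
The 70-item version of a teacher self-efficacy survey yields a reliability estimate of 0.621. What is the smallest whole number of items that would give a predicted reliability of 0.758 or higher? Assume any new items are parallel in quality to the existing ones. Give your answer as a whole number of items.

134

n = [0.758 × 0.379] / [0.621 × 0.242]
n = 0.287282 / 0.150282 ≈ 1.9116
So the test needs 1.9116 × 70 ≈ 133.81 items; rounding up, 134.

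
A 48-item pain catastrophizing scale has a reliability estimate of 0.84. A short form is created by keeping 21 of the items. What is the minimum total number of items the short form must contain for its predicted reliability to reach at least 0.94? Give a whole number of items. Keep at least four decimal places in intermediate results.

144

First, r for the 21-item form: n = 21/48 = 0.4375, so r_21 = 0.4375·0.84/(1 + (0.4375 − 1)·0.84) = 0.6967
Length factor from the short form to reach 0.94: n' = 0.94(1 − 0.6967) / [0.6967(1 − 0.94)] ≈ 6.8203
Total items = 6.8203 × 21 = 143.23, rounded up to 144.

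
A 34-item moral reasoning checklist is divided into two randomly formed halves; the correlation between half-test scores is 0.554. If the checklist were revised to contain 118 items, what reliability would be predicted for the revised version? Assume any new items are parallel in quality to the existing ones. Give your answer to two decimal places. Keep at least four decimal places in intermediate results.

Full-test reliability from the split-half r: r_full = 2(0.554)/(1 + 0.554) = 0.7130
Length factor from 34 to 118 items: n = 118/34 = 3.4706
r_new = n·r_full / (1 + (n − 1)·r_full) = 2.4745 / 2.7615 ≈ 0.8961

0.90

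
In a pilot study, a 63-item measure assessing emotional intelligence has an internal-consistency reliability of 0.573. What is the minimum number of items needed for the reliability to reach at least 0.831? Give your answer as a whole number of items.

231

Rearranging the Spearman-Brown formula for n,
n = r*(1 − r) / [ r (1 − r*) ]
n = 0.831 × (1 − 0.573) / [ 0.573 × (1 − 0.831) ]
  = 0.354837 / 0.096837 = 3.6643
Items needed = n × 63 = 3.6643 × 63 ≈ 230.85 → round up to 231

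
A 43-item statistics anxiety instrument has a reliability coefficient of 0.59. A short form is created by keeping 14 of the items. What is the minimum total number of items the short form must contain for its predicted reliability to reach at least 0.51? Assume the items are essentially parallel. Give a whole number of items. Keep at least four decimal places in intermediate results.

32

Short-form reliability: n = 14/43 = 0.3256; r_14 = n·r/(1+(n−1)r) ≈ 0.3191
Length factor from the short form to reach 0.51: n' = 0.51(1 − 0.3191) / [0.3191(1 − 0.51)] ≈ 2.2209
Items = 2.2209 × 14 ≈ 31.09 → 32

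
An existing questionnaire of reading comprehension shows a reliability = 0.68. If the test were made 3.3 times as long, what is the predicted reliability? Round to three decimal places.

Spearman-Brown: r_new = n·r / (1 + (n − 1)·r)
r_new = 3.3·0.68 / [1 + (3.3 − 1)·0.68]
r_new = 2.2440 / 2.5640 ≈ 0.8752

0.875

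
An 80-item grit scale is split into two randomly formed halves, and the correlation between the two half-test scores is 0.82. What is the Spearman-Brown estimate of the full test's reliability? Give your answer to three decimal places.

The full test is twice the length of either half (n = 2).
r_full = 2(0.82) / (1 + 0.82)
       = 1.6400 / 1.8200 = 0.9011

0.901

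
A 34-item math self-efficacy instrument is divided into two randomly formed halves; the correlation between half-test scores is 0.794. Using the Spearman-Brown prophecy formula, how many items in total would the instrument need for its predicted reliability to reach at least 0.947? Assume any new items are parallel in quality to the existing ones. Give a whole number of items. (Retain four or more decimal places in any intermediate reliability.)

79

r_full = 2(0.794)/(1 + 0.794) = 0.8852
n = r_tgt(1 − r_full) / [r_full(1 − r_tgt)] = 0.947 × 0.1148 / (0.8852 × 0.053) ≈ 2.3173
Required items = 2.3173 × 34 = 78.79, so 79 items.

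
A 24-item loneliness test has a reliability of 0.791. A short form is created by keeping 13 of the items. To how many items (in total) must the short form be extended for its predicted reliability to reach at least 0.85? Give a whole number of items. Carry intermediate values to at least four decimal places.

36

Short-form reliability: n = 13/24 = 0.5417; r_13 = n·r/(1+(n−1)r) ≈ 0.6721
Length factor from the short form to reach 0.85: n' = 0.85(1 − 0.6721) / [0.6721(1 − 0.85)] ≈ 2.7646
Items = 2.7646 × 13 ≈ 35.94 → 36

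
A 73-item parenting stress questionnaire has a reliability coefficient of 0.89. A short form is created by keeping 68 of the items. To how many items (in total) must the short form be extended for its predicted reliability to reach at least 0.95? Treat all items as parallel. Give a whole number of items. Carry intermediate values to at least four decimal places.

First, r for the 68-item form: n = 68/73 = 0.9315, so r_68 = 0.9315·0.89/(1 + (0.9315 − 1)·0.89) = 0.8829
Length factor from the short form to reach 0.95: n' = 0.95(1 − 0.8829) / [0.8829(1 − 0.95)] ≈ 2.5200
Total items = 2.5200 × 68 = 171.36, rounded up to 172.

172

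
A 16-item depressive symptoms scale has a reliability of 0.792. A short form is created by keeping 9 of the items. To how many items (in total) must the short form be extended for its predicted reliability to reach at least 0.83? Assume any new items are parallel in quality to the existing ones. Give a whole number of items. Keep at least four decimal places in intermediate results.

Short-form reliability: n = 9/16 = 0.5625; r_9 = n·r/(1+(n−1)r) ≈ 0.6817
Then solve for n' with r_old = 0.6817, r_target = 0.83: n' = 0.83(1 − 0.6817)/[0.6817(1 − 0.83)] = 2.2797
Items = 2.2797 × 9 ≈ 20.52 → 21

21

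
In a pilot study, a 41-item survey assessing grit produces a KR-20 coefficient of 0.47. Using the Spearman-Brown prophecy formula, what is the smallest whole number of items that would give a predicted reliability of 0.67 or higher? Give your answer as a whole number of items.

Spearman-Brown solved for the length factor n:
n = r_target (1 − r_old) / [ r_old (1 − r_target) ]
n = [0.67 × 0.53] / [0.47 × 0.33]
  = 0.3551 / 0.1551 = 2.2895
2.2895 × 41 = 93.87 → 94 items

94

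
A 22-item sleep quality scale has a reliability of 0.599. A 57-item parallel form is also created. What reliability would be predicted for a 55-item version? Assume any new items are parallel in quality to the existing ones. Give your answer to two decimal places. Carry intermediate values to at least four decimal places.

Only the ratio of lengths matters: n = 55/22 = 2.5000
r_{55} = n·r / (1 + (n − 1)·r) = 1.4975 / 1.8985 ≈ 0.7888

0.79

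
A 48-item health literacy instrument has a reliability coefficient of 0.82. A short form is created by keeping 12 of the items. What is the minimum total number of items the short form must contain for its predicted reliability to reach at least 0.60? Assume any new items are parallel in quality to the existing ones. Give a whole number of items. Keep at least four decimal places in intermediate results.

First, r for the 12-item form: n = 12/48 = 0.2500, so r_12 = 0.2500·0.82/(1 + (0.2500 − 1)·0.82) = 0.5325
Then solve for n' with r_old = 0.5325, r_target = 0.60: n' = 0.60(1 − 0.5325)/[0.5325(1 − 0.60)] = 1.3169
Total items = 1.3169 × 12 = 15.80, rounded up to 16.

16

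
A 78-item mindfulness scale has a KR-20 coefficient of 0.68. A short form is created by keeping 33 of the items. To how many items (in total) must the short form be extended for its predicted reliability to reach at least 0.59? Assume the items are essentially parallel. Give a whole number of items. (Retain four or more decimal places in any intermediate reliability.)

53

Short-form reliability: n = 33/78 = 0.4231; r_33 = n·r/(1+(n−1)r) ≈ 0.4734
Then solve for n' with r_old = 0.4734, r_target = 0.59: n' = 0.59(1 − 0.4734)/[0.4734(1 − 0.59)] = 1.6007
Total items = 1.6007 × 33 = 52.82, rounded up to 53.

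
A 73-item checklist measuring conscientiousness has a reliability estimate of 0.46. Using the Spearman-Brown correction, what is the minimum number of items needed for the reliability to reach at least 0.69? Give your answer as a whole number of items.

n = 0.69 × (1 − 0.46) / [ 0.46 × (1 − 0.69) ]
  = 0.3726 / 0.1426 = 2.6129
So the test needs 2.6129 × 73 ≈ 190.74 items; rounding up, 191.

191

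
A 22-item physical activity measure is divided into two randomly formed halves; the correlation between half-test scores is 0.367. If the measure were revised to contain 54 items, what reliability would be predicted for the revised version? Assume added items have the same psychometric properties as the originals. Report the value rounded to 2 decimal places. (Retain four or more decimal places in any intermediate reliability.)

Spearman-Brown correction (n = 2): r_full = 2·0.367/(1 + 0.367) = 0.5369
Then adjust to 54 items: n = 54/22 = 2.4545
r_new = n·r_full / (1 + (n − 1)·r_full) = 1.3178 / 1.7809 ≈ 0.7400

0.74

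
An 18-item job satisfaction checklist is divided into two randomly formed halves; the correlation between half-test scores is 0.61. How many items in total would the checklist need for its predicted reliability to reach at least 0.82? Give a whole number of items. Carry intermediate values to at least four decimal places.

r_full = 2(0.61)/(1 + 0.61) = 0.7578
Solve Spearman-Brown for n: n = 0.82(1 − 0.7578) / [0.7578(1 − 0.82)] = 1.4560
Items = 1.4560 × 18 ≈ 26.21 → 27

27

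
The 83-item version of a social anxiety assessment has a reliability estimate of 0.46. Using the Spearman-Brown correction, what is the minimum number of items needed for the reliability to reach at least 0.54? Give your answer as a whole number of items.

Rearranging the Spearman-Brown formula for n,
n = r_target (1 − r_old) / [ r_old (1 − r_target) ]
n = 0.54(1 − 0.46) / [0.46(1 − 0.54)]
n = 0.2916 / 0.2116 ≈ 1.3781
Items needed = n × 83 = 1.3781 × 83 ≈ 114.38 → round up to 115

115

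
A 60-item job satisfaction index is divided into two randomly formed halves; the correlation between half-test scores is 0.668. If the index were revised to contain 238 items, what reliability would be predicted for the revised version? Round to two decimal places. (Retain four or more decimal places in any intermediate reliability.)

Full-test reliability from the split-half r: r_full = 2(0.668)/(1 + 0.668) = 0.8010
Length factor from 60 to 238 items: n = 238/60 = 3.9667
r_new = n·r_full / (1 + (n − 1)·r_full) = 3.1773 / 3.3763 ≈ 0.9411

0.94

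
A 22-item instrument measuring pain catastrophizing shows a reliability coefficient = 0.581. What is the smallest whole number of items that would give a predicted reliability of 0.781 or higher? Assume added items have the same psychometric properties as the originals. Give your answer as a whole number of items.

n = 0.781 × (1 − 0.581) / [ 0.581 × (1 − 0.781) ]
  = 0.327239 / 0.127239 = 2.5718
So the test needs 2.5718 × 22 ≈ 56.58 items; rounding up, 57.

57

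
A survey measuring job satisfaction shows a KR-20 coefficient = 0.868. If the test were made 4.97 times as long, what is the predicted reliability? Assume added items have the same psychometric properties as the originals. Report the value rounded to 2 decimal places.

Spearman-Brown: r_new = n·r / (1 + (n − 1)·r)
r_new = (4.97 × 0.868) / (1 + (4.97 − 1) × 0.868)
     = 4.3140 / 4.4460 = 0.9703

0.97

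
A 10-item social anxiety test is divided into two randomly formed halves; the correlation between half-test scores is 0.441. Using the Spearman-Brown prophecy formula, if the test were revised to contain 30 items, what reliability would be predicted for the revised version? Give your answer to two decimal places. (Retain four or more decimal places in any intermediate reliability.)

First correct the split-half correlation to full-test reliability: r_full = 2 × 0.441 / (1 + 0.441) ≈ 0.6121
Length factor from 10 to 30 items: n = 30/10 = 3.0000
r_new = n·r_full / (1 + (n − 1)·r_full) = 1.8363 / 2.2242 ≈ 0.8256

0.83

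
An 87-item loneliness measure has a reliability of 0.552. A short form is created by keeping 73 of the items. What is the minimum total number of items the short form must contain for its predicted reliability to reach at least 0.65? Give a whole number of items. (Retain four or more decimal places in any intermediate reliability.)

132

First, r for the 73-item form: n = 73/87 = 0.8391, so r_73 = 0.8391·0.552/(1 + (0.8391 − 1)·0.552) = 0.5083
Then solve for n' with r_old = 0.5083, r_target = 0.65: n' = 0.65(1 − 0.5083)/[0.5083(1 − 0.65)] = 1.7965
Items = 1.7965 × 73 ≈ 131.14 → 132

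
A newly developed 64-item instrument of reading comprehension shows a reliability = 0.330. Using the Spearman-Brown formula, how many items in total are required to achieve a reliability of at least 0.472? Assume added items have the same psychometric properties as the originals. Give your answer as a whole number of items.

Spearman-Brown solved for the length factor n:
n = r*(1 − r) / [ r (1 − r*) ]
n = 0.472(1 − 0.330) / [0.330(1 − 0.472)]
n = 0.316240 / 0.174240 ≈ 1.8150
1.8150 × 64 = 116.16 → 117 items

117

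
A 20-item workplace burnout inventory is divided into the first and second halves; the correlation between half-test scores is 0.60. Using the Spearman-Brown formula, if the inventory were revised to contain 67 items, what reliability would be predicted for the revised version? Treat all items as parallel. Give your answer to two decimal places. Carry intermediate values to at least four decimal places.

First correct the split-half correlation to full-test reliability: r_full = 2 × 0.60 / (1 + 0.60) ≈ 0.7500
Then adjust to 67 items: n = 67/20 = 3.3500
r_new = n·r_full / (1 + (n − 1)·r_full) = 2.5125 / 2.7625 ≈ 0.9095

0.91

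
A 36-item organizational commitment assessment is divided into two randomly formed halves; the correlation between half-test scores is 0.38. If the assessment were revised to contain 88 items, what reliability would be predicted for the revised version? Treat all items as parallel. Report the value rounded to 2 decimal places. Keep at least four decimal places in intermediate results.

0.75

Spearman-Brown correction (n = 2): r_full = 2·0.38/(1 + 0.38) = 0.5507
Length factor from 36 to 88 items: n = 88/36 = 2.4444
r_new = n·r_full / (1 + (n − 1)·r_full) = 1.3461 / 1.7954 ≈ 0.7497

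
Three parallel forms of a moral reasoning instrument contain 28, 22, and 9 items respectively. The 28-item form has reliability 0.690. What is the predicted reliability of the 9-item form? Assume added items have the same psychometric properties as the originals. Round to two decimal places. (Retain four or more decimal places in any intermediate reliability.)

0.42

Only the ratio of lengths matters: n = 9/28 = 0.3214
r_{9} = n·r / (1 + (n − 1)·r) = 0.2218 / 0.5318 ≈ 0.4171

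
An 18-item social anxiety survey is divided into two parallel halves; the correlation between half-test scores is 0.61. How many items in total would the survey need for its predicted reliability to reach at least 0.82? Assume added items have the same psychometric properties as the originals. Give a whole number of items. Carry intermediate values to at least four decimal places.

27

r_full = 2(0.61)/(1 + 0.61) = 0.7578
Solve Spearman-Brown for n: n = 0.82(1 − 0.7578) / [0.7578(1 − 0.82)] = 1.4560
Required items = 1.4560 × 18 = 26.21, so 27 items.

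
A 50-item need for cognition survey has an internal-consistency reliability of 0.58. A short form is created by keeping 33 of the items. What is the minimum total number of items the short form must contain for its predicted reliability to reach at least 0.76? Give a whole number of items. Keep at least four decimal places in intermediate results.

Short-form reliability: n = 33/50 = 0.6600; r_33 = n·r/(1+(n−1)r) ≈ 0.4768
Then solve for n' with r_old = 0.4768, r_target = 0.76: n' = 0.76(1 − 0.4768)/[0.4768(1 − 0.76)] = 3.4748
Total items = 3.4748 × 33 = 114.67, rounded up to 115.

115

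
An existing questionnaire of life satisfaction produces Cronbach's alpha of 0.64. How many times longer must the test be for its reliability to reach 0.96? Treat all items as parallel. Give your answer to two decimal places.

13.50

n = 0.96 × (1 − 0.64) / [ 0.64 × (1 − 0.96) ]
  = 0.3456 / 0.0256 = 13.5000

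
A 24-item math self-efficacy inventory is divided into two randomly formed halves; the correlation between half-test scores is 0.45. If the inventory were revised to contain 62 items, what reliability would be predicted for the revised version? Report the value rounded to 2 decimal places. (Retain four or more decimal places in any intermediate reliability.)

0.81

Spearman-Brown correction (n = 2): r_full = 2·0.45/(1 + 0.45) = 0.6207
Then adjust to 62 items: n = 62/24 = 2.5833
r_new = n·r_full / (1 + (n − 1)·r_full) = 1.6035 / 1.9828 ≈ 0.8087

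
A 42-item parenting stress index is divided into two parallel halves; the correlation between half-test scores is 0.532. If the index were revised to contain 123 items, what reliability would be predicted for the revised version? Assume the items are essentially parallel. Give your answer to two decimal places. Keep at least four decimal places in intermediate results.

0.87

Spearman-Brown correction (n = 2): r_full = 2·0.532/(1 + 0.532) = 0.6945
Length factor from 42 to 123 items: n = 123/42 = 2.9286
r_new = n·r_full / (1 + (n − 1)·r_full) = 2.0339 / 2.3394 ≈ 0.8694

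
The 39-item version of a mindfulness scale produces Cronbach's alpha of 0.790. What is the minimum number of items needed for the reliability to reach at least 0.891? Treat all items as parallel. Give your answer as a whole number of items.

Invert Spearman-Brown to solve for n:
n = r*(1 − r) / [ r (1 − r*) ]
n = 0.891(1 − 0.790) / [0.790(1 − 0.891)]
  = 0.187110 / 0.086110 = 2.1729
2.1729 × 39 = 84.74 → 85 items

85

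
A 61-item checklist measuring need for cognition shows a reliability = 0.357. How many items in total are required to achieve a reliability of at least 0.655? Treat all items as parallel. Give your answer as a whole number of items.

n = [0.655 × 0.643] / [0.357 × 0.345]
  = 0.421165 / 0.123165 = 3.4195
3.4195 × 61 = 208.59 → 209 items

209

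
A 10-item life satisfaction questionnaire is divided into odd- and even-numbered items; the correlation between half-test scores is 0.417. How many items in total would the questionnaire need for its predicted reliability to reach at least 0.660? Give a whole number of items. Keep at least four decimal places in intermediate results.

Corrected full-test reliability: r_full = 2 × 0.417 / (1 + 0.417) ≈ 0.5886
Solve Spearman-Brown for n: n = 0.660(1 − 0.5886) / [0.5886(1 − 0.660)] = 1.3568
Required items = 1.3568 × 10 = 13.57, so 14 items.

14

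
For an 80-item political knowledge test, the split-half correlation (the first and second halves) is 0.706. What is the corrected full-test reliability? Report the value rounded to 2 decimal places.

0.83

Apply the Spearman-Brown correction with n = 2:
r_full = 2(0.706) / (1 + 0.706)
r_full = 1.4120 / 1.7060 ≈ 0.8277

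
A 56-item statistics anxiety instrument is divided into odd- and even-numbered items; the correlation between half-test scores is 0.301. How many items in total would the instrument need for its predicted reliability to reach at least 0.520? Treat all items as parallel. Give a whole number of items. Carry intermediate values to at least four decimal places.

71

r_full = 2(0.301)/(1 + 0.301) = 0.4627
n = r_tgt(1 − r_full) / [r_full(1 − r_tgt)] = 0.520 × 0.5373 / (0.4627 × 0.480) ≈ 1.2580
Required items = 1.2580 × 56 = 70.45, so 71 items.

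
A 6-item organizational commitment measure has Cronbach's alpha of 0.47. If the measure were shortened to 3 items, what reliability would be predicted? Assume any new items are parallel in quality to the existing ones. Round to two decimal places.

0.31

n = 3/6 = 0.5
By Spearman-Brown, r_new = n r / (1 + (n − 1) r).
r_new = (0.5 × 0.47) / (1 + (0.5 − 1) × 0.47)
     = 0.2350 / 0.7650 = 0.3072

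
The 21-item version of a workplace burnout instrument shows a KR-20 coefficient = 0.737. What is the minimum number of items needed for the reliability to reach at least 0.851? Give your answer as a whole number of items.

43

Invert Spearman-Brown to solve for n:
n = r_target (1 − r_old) / [ r_old (1 − r_target) ]
n = 0.851(1 − 0.737) / [0.737(1 − 0.851)]
  = 0.223813 / 0.109813 = 2.0381
Items needed = n × 21 = 2.0381 × 21 ≈ 42.80 → round up to 43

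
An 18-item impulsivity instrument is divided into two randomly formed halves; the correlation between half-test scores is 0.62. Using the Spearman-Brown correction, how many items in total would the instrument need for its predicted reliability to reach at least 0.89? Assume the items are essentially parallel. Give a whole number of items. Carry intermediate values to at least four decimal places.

r_full = 2(0.62)/(1 + 0.62) = 0.7654
n = r_tgt(1 − r_full) / [r_full(1 − r_tgt)] = 0.89 × 0.2346 / (0.7654 × 0.11) ≈ 2.4799
Required items = 2.4799 × 18 = 44.64, so 45 items.

45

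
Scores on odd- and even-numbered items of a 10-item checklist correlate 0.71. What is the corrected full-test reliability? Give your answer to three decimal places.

0.830

The full test is twice the length of either half (n = 2).
r_full = 2r_hh / (1 + r_hh) = 2 × 0.71 / (1 + 0.71)
       = 1.4200 / 1.7100 = 0.8304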